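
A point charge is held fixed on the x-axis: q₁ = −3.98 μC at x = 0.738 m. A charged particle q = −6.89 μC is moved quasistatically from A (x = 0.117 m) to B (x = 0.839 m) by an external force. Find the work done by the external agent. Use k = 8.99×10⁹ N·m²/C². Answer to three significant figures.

2.04 J

For quasistatic motion the external work equals the change in potential energy: W_ext = qΔV = q(V_B − V_A).
At A: distance to the source charge is 0.621 m; V_A = kq₁/r = -5.76×10⁴ V.
At B: distance to the source charge is 0.101 m; V_B = kq₁/r = -3.54×10⁵ V.
ΔV = V_B − V_A = -2.97×10⁵ V.
W_ext = qΔV = (-6.89×10⁻⁶ C)(-2.97×10⁵ V) = 2.04 J.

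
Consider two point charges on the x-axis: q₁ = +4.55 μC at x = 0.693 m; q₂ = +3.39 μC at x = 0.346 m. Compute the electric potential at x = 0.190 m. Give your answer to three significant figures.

Electric potential is a scalar, so the contributions from each charge add algebraically: V = Σ kqᵢ/rᵢ.
Distances from the field point to each charge: r₁ = 0.503 m, r₂ = 0.156 m.
V = k[(4.55×10⁻⁶)/(0.503) + (3.39×10⁻⁶)/(0.156)] = 2.77×10⁵ V.

2.77×10⁵ V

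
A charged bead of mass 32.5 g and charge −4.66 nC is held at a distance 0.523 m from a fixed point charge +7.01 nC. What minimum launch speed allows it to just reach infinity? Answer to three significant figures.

To just escape, total mechanical energy must reach zero at infinity: ½mv²_min + U = 0, so ½mv²_min = −U = |kQq|/r.
|U| = |kQq|/r = (8.99×10⁹ N·m²/C²)(7.01×10⁻⁹)(4.66×10⁻⁹)/(0.523) = 5.62×10⁻⁷ J.
v_min = √(2|U|/m) = √(2·5.62×10⁻⁷/0.0325) = 5.88×10⁻³ m/s.

5.88×10⁻³ m/s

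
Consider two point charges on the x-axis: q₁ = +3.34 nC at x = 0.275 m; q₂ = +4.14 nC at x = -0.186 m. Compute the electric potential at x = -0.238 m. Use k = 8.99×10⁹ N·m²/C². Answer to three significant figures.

The total potential is the scalar sum of each charge's contribution, V = Σ kqᵢ/rᵢ.
Distances from the field point to each charge: r₁ = 0.513 m, r₂ = 0.0520 m.
V = k[(3.34×10⁻⁹)/(0.513) + (4.14×10⁻⁹)/(0.0520)] = 774 V.

774 V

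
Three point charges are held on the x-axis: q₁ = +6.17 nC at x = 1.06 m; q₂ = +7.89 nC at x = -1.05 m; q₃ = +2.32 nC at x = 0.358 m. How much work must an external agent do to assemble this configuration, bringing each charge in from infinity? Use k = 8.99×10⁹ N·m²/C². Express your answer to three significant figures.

The assembly work is the sum of pairwise potential energies, U = Σ_{i<j} kqᵢqⱼ/rᵢⱼ.
Pair separations: r₁₂ = 2.11 m, r₁₃ = 0.702 m, r₂₃ = 1.41 m.
U = (2.07×10⁻⁷) + (1.83×10⁻⁷) + (1.17×10⁻⁷) = 5.08×10⁻⁷ J.

5.08×10⁻⁷ J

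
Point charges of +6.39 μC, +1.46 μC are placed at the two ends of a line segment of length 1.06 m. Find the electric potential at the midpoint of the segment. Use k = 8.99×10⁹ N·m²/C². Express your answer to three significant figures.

1.33×10⁵ V

The total potential is the scalar sum of each charge's contribution, V = Σ kqᵢ/rᵢ.
Each charge is 0.530 m from the midpoint.
V = k[(6.39×10⁻⁶)/(0.530) + (1.46×10⁻⁶)/(0.530)] = 1.33×10⁵ V.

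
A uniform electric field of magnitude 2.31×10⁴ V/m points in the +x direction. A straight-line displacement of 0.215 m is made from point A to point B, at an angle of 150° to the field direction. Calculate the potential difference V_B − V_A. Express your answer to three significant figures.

4300 V

Only the component of displacement along E changes the potential: ΔV = −E·d·cosθ.
ΔV = −(2.31×10⁴ V/m)(0.215 m)cos150° = 4300 V.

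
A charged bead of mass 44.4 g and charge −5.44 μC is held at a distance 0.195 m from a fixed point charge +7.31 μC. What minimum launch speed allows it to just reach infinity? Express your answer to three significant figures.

9.09 m/s

To just escape, total mechanical energy must reach zero at infinity: ½mv²_min + U = 0, so ½mv²_min = −U = |kQq|/r.
|U| = |kQq|/r = (8.99×10⁹ N·m²/C²)(7.31×10⁻⁶)(5.44×10⁻⁶)/(0.195) = 1.83 J.
v_min = √(2|U|/m) = √(2·1.83/0.0444) = 9.09 m/s.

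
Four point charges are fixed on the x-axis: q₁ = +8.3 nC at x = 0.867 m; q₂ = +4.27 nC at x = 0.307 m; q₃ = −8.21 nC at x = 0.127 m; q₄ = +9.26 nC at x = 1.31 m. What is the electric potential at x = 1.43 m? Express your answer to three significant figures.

Electric potential is a scalar, so the contributions from each charge add algebraically: V = Σ kqᵢ/rᵢ.
Distances from the field point to each charge: r₁ = 0.563 m, r₂ = 1.12 m, r₃ = 1.30 m, r₄ = 0.120 m.
V = k[(8.30×10⁻⁹)/(0.563) + (4.27×10⁻⁹)/(1.12) + (-8.21×10⁻⁹)/(1.30) + (9.26×10⁻⁹)/(0.120)] = 804 V.

804 V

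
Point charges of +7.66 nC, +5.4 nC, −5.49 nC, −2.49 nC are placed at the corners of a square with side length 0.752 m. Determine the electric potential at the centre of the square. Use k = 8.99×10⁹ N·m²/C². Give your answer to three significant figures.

85.9 V

The total potential is the scalar sum of each charge's contribution, V = Σ kqᵢ/rᵢ.
The distance from each corner to the centre is a√2/2 = 0.532 m.
V = k[(7.66×10⁻⁹)/(0.532) + (5.40×10⁻⁹)/(0.532) + (-5.49×10⁻⁹)/(0.532) + (-2.49×10⁻⁹)/(0.532)] = 85.9 V.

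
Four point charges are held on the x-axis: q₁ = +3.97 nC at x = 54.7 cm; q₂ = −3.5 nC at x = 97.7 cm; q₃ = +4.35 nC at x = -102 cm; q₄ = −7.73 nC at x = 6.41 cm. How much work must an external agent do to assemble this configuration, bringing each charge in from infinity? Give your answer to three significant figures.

The work to assemble the configuration equals its total potential energy, U = Σ kqᵢqⱼ/rᵢⱼ over all pairs.
Pair separations: r₁₂ = 0.430 m, r₁₃ = 1.57 m, r₁₄ = 0.483 m, r₂₃ = 2.00 m, r₂₄ = 0.913 m, r₃₄ = 1.08 m.
Summing all 6 pair terms gives U = -8.44×10⁻⁷ J.

-8.44×10⁻⁷ J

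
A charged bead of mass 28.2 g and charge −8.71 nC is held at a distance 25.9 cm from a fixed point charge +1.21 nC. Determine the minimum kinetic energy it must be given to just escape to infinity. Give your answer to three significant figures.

3.66×10⁻⁷ J

To just escape, total mechanical energy must reach zero at infinity: ½mv²_min + U = 0, so ½mv²_min = −U = |kQq|/r.
|U| = |kQq|/r = (8.99×10⁹ N·m²/C²)(1.21×10⁻⁹)(8.71×10⁻⁹)/(0.259) = 3.66×10⁻⁷ J.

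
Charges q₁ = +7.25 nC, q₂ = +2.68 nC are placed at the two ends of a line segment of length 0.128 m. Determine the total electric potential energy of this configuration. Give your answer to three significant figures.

1.36×10⁻⁶ J

The assembly work is the sum of pairwise potential energies, U = Σ_{i<j} kqᵢqⱼ/rᵢⱼ.
The separation is r = 0.128 m.
U = (1.36×10⁻⁶) = 1.36×10⁻⁶ J.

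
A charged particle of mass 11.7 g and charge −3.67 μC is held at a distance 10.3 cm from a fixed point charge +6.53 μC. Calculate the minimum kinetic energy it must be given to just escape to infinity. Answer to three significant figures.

2.09 J

To just escape, total mechanical energy must reach zero at infinity: ½mv²_min + U = 0, so ½mv²_min = −U = |kQq|/r.
|U| = |kQq|/r = (8.99×10⁹ N·m²/C²)(6.53×10⁻⁶)(3.67×10⁻⁶)/(0.103) = 2.09 J.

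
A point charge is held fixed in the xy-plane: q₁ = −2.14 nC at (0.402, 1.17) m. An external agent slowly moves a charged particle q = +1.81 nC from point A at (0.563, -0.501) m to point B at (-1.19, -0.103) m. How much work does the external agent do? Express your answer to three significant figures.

3.66×10⁻⁹ J

For quasistatic motion the external work equals the change in potential energy: W_ext = qΔV = q(V_B − V_A).
At A: distance to the source charge is 1.68 m; V_A = kq₁/r = -11.5 V.
At B: distance to the source charge is 2.04 m; V_B = kq₁/r = -9.44 V.
ΔV = V_B − V_A = 2.02 V.
W_ext = qΔV = (1.81×10⁻⁹ C)(2.02 V) = 3.66×10⁻⁹ J.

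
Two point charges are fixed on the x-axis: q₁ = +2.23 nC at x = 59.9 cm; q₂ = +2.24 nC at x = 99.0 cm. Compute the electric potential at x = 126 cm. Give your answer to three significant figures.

105 V

The total potential is the scalar sum of each charge's contribution, V = Σ kqᵢ/rᵢ.
Distances from the field point to each charge: r₁ = 0.661 m, r₂ = 0.270 m.
V = k[(2.23×10⁻⁹)/(0.661) + (2.24×10⁻⁹)/(0.270)] = 105 V.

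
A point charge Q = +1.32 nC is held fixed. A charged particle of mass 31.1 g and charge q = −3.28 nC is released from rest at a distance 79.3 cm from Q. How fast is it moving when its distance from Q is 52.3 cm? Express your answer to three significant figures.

1.28×10⁻³ m/s

Only the electrostatic force acts, so mechanical energy is conserved: ½mv² = U₁ − U₂ = kQq(1/r₁ − 1/r₂).
U₁ − U₂ = (8.99×10⁹ N·m²/C²)(1.32×10⁻⁹ C)(-3.28×10⁻⁹ C)(1/0.793 − 1/0.523) = 2.53×10⁻⁸ J.
v = √(2·2.53×10⁻⁸/0.0311) = 1.28×10⁻³ m/s.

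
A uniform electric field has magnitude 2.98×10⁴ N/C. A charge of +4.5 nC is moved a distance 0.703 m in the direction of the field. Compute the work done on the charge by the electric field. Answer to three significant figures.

9.43×10⁻⁵ J

The potential change for a displacement 0.703 m in the direction of the field is ΔV = −Ed = -2.09×10⁴ V.
W_field = −qΔV = 9.43×10⁻⁵ J.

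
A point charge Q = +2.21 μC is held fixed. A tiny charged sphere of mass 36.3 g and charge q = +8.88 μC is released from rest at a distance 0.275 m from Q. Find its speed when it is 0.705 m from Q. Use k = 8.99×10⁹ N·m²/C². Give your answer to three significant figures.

4.64 m/s

Only the electrostatic force acts, so mechanical energy is conserved: ½mv² = U₁ − U₂ = kQq(1/r₁ − 1/r₂).
U₁ − U₂ = (8.99×10⁹ N·m²/C²)(2.21×10⁻⁶ C)(8.88×10⁻⁶ C)(1/0.275 − 1/0.705) = 0.391 J.
v = √(2·0.391/0.0363) = 4.64 m/s.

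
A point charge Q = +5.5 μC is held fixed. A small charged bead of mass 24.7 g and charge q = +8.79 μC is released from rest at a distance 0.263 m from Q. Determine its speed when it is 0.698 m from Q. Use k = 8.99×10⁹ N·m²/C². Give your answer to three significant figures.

9.13 m/s

Only the electrostatic force acts, so mechanical energy is conserved: ½mv² = U₁ − U₂ = kQq(1/r₁ − 1/r₂).
U₁ − U₂ = (8.99×10⁹ N·m²/C²)(5.50×10⁻⁶ C)(8.79×10⁻⁶ C)(1/0.263 − 1/0.698) = 1.03 J.
v = √(2·1.03/0.0247) = 9.13 m/s.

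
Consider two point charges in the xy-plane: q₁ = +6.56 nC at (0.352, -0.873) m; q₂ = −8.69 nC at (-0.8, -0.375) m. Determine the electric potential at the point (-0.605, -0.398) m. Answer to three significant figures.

Electric potential is a scalar, so the contributions from each charge add algebraically: V = Σ kqᵢ/rᵢ.
Distances from the field point to each charge: r₁ = 1.07 m, r₂ = 0.196 m.
V = k[(6.56×10⁻⁹)/(1.07) + (-8.69×10⁻⁹)/(0.196)] = -343 V.

-343 V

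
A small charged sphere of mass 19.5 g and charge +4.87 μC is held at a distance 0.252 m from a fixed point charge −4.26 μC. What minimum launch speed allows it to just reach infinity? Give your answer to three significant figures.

To just escape, total mechanical energy must reach zero at infinity: ½mv²_min + U = 0, so ½mv²_min = −U = |kQq|/r.
|U| = |kQq|/r = (8.99×10⁹ N·m²/C²)(4.26×10⁻⁶)(4.87×10⁻⁶)/(0.252) = 0.740 J.
v_min = √(2|U|/m) = √(2·0.740/0.0195) = 8.71 m/s.

8.71 m/s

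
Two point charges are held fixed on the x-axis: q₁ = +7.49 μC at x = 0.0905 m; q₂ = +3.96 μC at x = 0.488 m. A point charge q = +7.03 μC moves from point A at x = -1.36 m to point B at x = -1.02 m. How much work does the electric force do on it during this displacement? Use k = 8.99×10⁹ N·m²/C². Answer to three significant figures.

-0.130 J

The work done by the electric force is W_field = −ΔU = −q(V_B − V_A) = q(V_A − V_B).
At A: distances to the source charges are 1.45 m, 1.85 m; V_A = Σ kqᵢ/rᵢ = 6.57×10⁴ V.
At B: distances to the source charges are 1.11 m, 1.51 m; V_B = Σ kqᵢ/rᵢ = 8.42×10⁴ V.
ΔV = V_B − V_A = 1.86×10⁴ V.
W_field = −qΔV = −(7.03×10⁻⁶ C)(1.86×10⁴ V) = -0.130 J.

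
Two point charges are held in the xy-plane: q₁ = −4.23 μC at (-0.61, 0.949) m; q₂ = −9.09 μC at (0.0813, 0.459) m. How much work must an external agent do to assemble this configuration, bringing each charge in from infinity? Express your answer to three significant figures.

The work to assemble the configuration equals its total potential energy, U = Σ kqᵢqⱼ/rᵢⱼ over all pairs.
Pair separations: r₁₂ = 0.847 m.
U = (0.408) = 0.408 J.

0.408 J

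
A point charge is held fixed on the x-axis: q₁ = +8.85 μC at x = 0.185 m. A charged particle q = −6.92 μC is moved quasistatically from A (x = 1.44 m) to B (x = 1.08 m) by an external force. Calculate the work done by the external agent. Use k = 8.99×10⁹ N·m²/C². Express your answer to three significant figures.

For quasistatic motion the external work equals the change in potential energy: W_ext = qΔV = q(V_B − V_A).
At A: distance to the source charge is 1.25 m; V_A = kq₁/r = 6.34×10⁴ V.
At B: distance to the source charge is 0.895 m; V_B = kq₁/r = 8.89×10⁴ V.
ΔV = V_B − V_A = 2.55×10⁴ V.
W_ext = qΔV = (-6.92×10⁻⁶ C)(2.55×10⁴ V) = -0.176 J.

-0.176 J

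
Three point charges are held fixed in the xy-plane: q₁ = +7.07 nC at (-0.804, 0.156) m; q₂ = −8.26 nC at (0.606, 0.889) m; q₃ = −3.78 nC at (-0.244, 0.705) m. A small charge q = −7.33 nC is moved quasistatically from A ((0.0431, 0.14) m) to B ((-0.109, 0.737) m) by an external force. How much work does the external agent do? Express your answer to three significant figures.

1.60×10⁻⁶ J

For quasistatic motion the external work equals the change in potential energy: W_ext = qΔV = q(V_B − V_A).
At A: distances to the source charges are 0.847 m, 0.937 m, 0.634 m; V_A = Σ kqᵢ/rᵢ = -57.9 V.
At B: distances to the source charges are 0.906 m, 0.731 m, 0.139 m; V_B = Σ kqᵢ/rᵢ = -276 V.
ΔV = V_B − V_A = -218 V.
W_ext = qΔV = (-7.33×10⁻⁹ C)(-218 V) = 1.60×10⁻⁶ J.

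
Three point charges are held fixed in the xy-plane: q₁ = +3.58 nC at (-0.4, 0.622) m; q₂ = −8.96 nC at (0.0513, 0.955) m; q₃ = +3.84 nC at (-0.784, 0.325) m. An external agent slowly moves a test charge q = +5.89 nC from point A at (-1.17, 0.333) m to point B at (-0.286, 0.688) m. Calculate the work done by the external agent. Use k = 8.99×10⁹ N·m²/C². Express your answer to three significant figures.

For quasistatic motion the external work equals the change in potential energy: W_ext = qΔV = q(V_B − V_A).
At A: distances to the source charges are 0.822 m, 1.37 m, 0.386 m; V_A = Σ kqᵢ/rᵢ = 69.8 V.
At B: distances to the source charges are 0.132 m, 0.430 m, 0.616 m; V_B = Σ kqᵢ/rᵢ = 113 V.
ΔV = V_B − V_A = 43.3 V.
W_ext = qΔV = (5.89×10⁻⁹ C)(43.3 V) = 2.55×10⁻⁷ J.

2.55×10⁻⁷ J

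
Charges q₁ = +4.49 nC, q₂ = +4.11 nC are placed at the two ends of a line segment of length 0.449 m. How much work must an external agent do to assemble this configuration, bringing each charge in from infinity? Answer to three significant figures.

The work to assemble the configuration equals its total potential energy, U = Σ kqᵢqⱼ/rᵢⱼ over all pairs.
The separation is r = 0.449 m.
U = (3.69×10⁻⁷) = 3.69×10⁻⁷ J.

3.69×10⁻⁷ J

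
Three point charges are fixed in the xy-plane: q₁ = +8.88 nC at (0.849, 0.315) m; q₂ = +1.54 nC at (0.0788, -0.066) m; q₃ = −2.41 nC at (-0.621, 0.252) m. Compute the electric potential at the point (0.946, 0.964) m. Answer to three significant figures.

The total potential is the scalar sum of each charge's contribution, V = Σ kqᵢ/rᵢ.
Distances from the field point to each charge: r₁ = 0.656 m, r₂ = 1.35 m, r₃ = 1.72 m.
V = k[(8.88×10⁻⁹)/(0.656) + (1.54×10⁻⁹)/(1.35) + (-2.41×10⁻⁹)/(1.72)] = 119 V.

119 V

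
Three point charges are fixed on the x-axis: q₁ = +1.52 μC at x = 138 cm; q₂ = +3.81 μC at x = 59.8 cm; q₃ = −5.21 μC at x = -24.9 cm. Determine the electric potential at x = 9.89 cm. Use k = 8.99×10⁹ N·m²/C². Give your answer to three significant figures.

-5.53×10⁴ V

The total potential is the scalar sum of each charge's contribution, V = Σ kqᵢ/rᵢ.
Distances from the field point to each charge: r₁ = 1.28 m, r₂ = 0.499 m, r₃ = 0.348 m.
V = k[(1.52×10⁻⁶)/(1.28) + (3.81×10⁻⁶)/(0.499) + (-5.21×10⁻⁶)/(0.348)] = -5.53×10⁴ V.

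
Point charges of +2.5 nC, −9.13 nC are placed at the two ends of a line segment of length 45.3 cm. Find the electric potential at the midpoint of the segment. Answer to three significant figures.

-263 V

The total potential is the scalar sum of each charge's contribution, V = Σ kqᵢ/rᵢ.
Each charge is 0.226 m from the midpoint.
V = k[(2.50×10⁻⁹)/(0.226) + (-9.13×10⁻⁹)/(0.226)] = -263 V.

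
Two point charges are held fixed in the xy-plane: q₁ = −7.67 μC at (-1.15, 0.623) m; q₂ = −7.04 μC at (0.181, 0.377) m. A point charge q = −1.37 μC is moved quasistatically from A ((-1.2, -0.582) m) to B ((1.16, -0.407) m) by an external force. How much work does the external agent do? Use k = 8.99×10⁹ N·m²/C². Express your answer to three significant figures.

For quasistatic motion the external work equals the change in potential energy: W_ext = qΔV = q(V_B − V_A).
At A: distances to the source charges are 1.21 m, 1.68 m; V_A = Σ kqᵢ/rᵢ = -9.48×10⁴ V.
At B: distances to the source charges are 2.53 m, 1.25 m; V_B = Σ kqᵢ/rᵢ = -7.77×10⁴ V.
ΔV = V_B − V_A = 1.71×10⁴ V.
W_ext = qΔV = (-1.37×10⁻⁶ C)(1.71×10⁴ V) = -0.0234 J.

-0.0234 J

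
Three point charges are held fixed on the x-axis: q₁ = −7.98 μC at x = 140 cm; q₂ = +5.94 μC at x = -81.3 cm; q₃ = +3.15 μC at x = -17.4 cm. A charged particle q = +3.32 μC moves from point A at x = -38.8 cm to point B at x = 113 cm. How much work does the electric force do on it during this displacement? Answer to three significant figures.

The work done by the electric force is W_field = −ΔU = −q(V_B − V_A) = q(V_A − V_B).
At A: distances to the source charges are 1.79 m, 0.425 m, 0.214 m; V_A = Σ kqᵢ/rᵢ = 2.18×10⁵ V.
At B: distances to the source charges are 0.270 m, 1.94 m, 1.30 m; V_B = Σ kqᵢ/rᵢ = -2.17×10⁵ V.
ΔV = V_B − V_A = -4.34×10⁵ V.
W_field = −qΔV = −(3.32×10⁻⁶ C)(-4.34×10⁵ V) = 1.44 J.

1.44 J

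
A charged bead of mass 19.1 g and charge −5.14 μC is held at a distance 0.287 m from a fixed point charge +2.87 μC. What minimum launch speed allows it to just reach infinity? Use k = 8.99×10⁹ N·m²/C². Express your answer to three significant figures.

To just escape, total mechanical energy must reach zero at infinity: ½mv²_min + U = 0, so ½mv²_min = −U = |kQq|/r.
|U| = |kQq|/r = (8.99×10⁹ N·m²/C²)(2.87×10⁻⁶)(5.14×10⁻⁶)/(0.287) = 0.462 J.
v_min = √(2|U|/m) = √(2·0.462/0.0191) = 6.96 m/s.

6.96 m/s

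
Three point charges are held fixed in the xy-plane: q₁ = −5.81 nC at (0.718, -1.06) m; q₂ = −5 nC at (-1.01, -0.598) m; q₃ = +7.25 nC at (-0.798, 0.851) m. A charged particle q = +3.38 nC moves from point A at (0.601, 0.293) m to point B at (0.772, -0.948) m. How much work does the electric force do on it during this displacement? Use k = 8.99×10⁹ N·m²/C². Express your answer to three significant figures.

The work done by the electric force is W_field = −ΔU = −q(V_B − V_A) = q(V_A − V_B).
At A: distances to the source charges are 1.36 m, 1.84 m, 1.51 m; V_A = Σ kqᵢ/rᵢ = -19.6 V.
At B: distances to the source charges are 0.124 m, 1.82 m, 2.39 m; V_B = Σ kqᵢ/rᵢ = -418 V.
ΔV = V_B − V_A = -398 V.
W_field = −qΔV = −(3.38×10⁻⁹ C)(-398 V) = 1.35×10⁻⁶ J.

1.35×10⁻⁶ J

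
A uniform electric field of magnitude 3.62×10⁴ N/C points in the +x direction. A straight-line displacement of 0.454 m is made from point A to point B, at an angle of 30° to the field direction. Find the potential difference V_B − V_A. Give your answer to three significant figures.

Only the component of displacement along E changes the potential: ΔV = −E·d·cosθ.
ΔV = −(3.62×10⁴ V/m)(0.454 m)cos30° = -1.42×10⁴ V.

-1.42×10⁴ V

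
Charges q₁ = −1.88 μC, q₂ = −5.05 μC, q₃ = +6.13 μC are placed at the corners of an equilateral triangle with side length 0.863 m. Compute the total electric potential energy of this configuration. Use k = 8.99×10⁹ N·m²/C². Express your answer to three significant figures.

The work to assemble the configuration equals its total potential energy, U = Σ kqᵢqⱼ/rᵢⱼ over all pairs.
All three pair separations equal the side length, 0.863 m.
U = (0.0989) + (-0.120) + (-0.322) = -0.344 J.

-0.344 J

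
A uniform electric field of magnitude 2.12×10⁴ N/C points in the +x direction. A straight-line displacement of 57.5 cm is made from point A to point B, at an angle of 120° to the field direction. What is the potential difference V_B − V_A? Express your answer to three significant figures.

6090 V

Only the component of displacement along E changes the potential: ΔV = −E·d·cosθ.
ΔV = −(2.12×10⁴ V/m)(0.575 m)cos120° = 6090 V.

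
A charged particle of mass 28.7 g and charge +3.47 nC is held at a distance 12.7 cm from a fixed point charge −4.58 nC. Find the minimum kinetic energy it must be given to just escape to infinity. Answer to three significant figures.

1.12×10⁻⁶ J

To just escape, total mechanical energy must reach zero at infinity: ½mv²_min + U = 0, so ½mv²_min = −U = |kQq|/r.
|U| = |kQq|/r = (8.99×10⁹ N·m²/C²)(4.58×10⁻⁹)(3.47×10⁻⁹)/(0.127) = 1.12×10⁻⁶ J.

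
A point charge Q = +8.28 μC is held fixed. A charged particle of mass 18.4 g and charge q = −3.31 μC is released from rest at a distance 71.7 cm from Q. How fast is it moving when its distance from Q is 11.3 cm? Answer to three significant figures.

14.1 m/s

Only the electrostatic force acts, so mechanical energy is conserved: ½mv² = U₁ − U₂ = kQq(1/r₁ − 1/r₂).
U₁ − U₂ = (8.99×10⁹ N·m²/C²)(8.28×10⁻⁶ C)(-3.31×10⁻⁶ C)(1/0.717 − 1/0.113) = 1.84 J.
v = √(2·1.84/0.0184) = 14.1 m/s.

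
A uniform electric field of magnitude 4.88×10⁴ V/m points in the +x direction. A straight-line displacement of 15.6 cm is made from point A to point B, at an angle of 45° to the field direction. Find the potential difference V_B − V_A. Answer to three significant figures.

Only the component of displacement along E changes the potential: ΔV = −E·d·cosθ.
ΔV = −(4.88×10⁴ V/m)(0.156 m)cos45° = -5380 V.

-5380 V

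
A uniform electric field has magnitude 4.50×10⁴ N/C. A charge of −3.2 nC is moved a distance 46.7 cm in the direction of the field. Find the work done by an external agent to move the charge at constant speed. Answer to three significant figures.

6.72×10⁻⁵ J

The potential change for a displacement 46.7 cm in the direction of the field is ΔV = −Ed = -2.10×10⁴ V.
W_ext = qΔV = 6.72×10⁻⁵ J.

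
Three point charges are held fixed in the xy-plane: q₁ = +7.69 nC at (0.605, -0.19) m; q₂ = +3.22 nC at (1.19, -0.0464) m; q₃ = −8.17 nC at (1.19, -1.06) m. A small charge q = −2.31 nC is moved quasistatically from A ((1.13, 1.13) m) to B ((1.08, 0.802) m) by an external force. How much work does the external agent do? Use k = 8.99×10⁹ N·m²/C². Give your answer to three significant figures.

-4.07×10⁻⁸ J

For quasistatic motion the external work equals the change in potential energy: W_ext = qΔV = q(V_B − V_A).
At A: distances to the source charges are 1.42 m, 1.18 m, 2.19 m; V_A = Σ kqᵢ/rᵢ = 39.7 V.
At B: distances to the source charges are 1.10 m, 0.856 m, 1.87 m; V_B = Σ kqᵢ/rᵢ = 57.3 V.
ΔV = V_B − V_A = 17.6 V.
W_ext = qΔV = (-2.31×10⁻⁹ C)(17.6 V) = -4.07×10⁻⁸ J.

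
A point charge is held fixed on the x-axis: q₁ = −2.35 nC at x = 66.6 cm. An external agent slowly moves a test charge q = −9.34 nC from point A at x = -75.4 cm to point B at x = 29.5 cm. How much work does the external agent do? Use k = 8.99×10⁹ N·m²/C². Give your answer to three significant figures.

For quasistatic motion the external work equals the change in potential energy: W_ext = qΔV = q(V_B − V_A).
At A: distance to the source charge is 1.42 m; V_A = kq₁/r = -14.9 V.
At B: distance to the source charge is 0.371 m; V_B = kq₁/r = -56.9 V.
ΔV = V_B − V_A = -42.1 V.
W_ext = qΔV = (-9.34×10⁻⁹ C)(-42.1 V) = 3.93×10⁻⁷ J.

3.93×10⁻⁷ J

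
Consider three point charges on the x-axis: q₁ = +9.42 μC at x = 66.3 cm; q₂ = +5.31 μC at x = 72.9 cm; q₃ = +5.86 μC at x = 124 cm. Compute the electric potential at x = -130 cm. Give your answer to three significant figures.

Electric potential is a scalar, so the contributions from each charge add algebraically: V = Σ kqᵢ/rᵢ.
Distances from the field point to each charge: r₁ = 1.96 m, r₂ = 2.03 m, r₃ = 2.54 m.
V = k[(9.42×10⁻⁶)/(1.96) + (5.31×10⁻⁶)/(2.03) + (5.86×10⁻⁶)/(2.54)] = 8.74×10⁴ V.

8.74×10⁴ V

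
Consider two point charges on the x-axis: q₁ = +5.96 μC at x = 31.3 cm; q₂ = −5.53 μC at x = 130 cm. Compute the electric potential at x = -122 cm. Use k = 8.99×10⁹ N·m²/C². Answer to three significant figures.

1.52×10⁴ V

Electric potential is a scalar, so the contributions from each charge add algebraically: V = Σ kqᵢ/rᵢ.
Distances from the field point to each charge: r₁ = 1.53 m, r₂ = 2.52 m.
V = k[(5.96×10⁻⁶)/(1.53) + (-5.53×10⁻⁶)/(2.52)] = 1.52×10⁴ V.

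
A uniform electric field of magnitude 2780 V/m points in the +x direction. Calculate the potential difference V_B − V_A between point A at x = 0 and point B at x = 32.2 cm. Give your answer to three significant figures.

In a uniform field, potential decreases in the direction of E: V_B − V_A = −E·Δx.
V_B − V_A = −(2780 V/m)(0.322 m) = -895 V.

-895 V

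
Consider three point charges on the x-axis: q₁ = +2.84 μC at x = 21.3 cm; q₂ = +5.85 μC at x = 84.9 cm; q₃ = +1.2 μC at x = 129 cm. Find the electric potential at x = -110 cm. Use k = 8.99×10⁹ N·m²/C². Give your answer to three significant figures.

5.09×10⁴ V

The total potential is the scalar sum of each charge's contribution, V = Σ kqᵢ/rᵢ.
Distances from the field point to each charge: r₁ = 1.31 m, r₂ = 1.95 m, r₃ = 2.39 m.
V = k[(2.84×10⁻⁶)/(1.31) + (5.85×10⁻⁶)/(1.95) + (1.20×10⁻⁶)/(2.39)] = 5.09×10⁴ V.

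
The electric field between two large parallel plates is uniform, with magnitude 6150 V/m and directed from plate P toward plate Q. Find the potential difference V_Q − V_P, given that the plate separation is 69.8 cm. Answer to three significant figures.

-4290 V

In a uniform field, potential decreases in the direction of E: ΔV = −E·d for a displacement d parallel to E.
Going from P to Q is a displacement of 69.8 cm along the field, so V_Q − V_P = −Ed = -4290 V.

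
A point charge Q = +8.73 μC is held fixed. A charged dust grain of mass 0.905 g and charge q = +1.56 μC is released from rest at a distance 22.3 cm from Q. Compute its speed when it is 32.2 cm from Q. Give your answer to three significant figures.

Only the electrostatic force acts, so mechanical energy is conserved: ½mv² = U₁ − U₂ = kQq(1/r₁ − 1/r₂).
U₁ − U₂ = (8.99×10⁹ N·m²/C²)(8.73×10⁻⁶ C)(1.56×10⁻⁶ C)(1/0.223 − 1/0.322) = 0.169 J.
v = √(2·0.169/9.05×10⁻⁴) = 19.3 m/s.

19.3 m/s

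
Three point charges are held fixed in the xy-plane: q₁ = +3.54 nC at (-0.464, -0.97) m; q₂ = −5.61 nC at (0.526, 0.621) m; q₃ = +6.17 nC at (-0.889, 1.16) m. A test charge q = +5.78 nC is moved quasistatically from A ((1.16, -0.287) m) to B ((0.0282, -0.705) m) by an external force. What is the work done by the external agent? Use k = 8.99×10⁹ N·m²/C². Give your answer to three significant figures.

3.09×10⁻⁷ J

For quasistatic motion the external work equals the change in potential energy: W_ext = qΔV = q(V_B − V_A).
At A: distances to the source charges are 1.76 m, 1.11 m, 2.51 m; V_A = Σ kqᵢ/rᵢ = -5.36 V.
At B: distances to the source charges are 0.559 m, 1.42 m, 2.08 m; V_B = Σ kqᵢ/rᵢ = 48.0 V.
ΔV = V_B − V_A = 53.4 V.
W_ext = qΔV = (5.78×10⁻⁹ C)(53.4 V) = 3.09×10⁻⁷ J.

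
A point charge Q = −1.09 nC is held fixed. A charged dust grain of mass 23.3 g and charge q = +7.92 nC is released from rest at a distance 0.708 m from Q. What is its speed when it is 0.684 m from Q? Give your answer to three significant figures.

Only the electrostatic force acts, so mechanical energy is conserved: ½mv² = U₁ − U₂ = kQq(1/r₁ − 1/r₂).
U₁ − U₂ = (8.99×10⁹ N·m²/C²)(-1.09×10⁻⁹ C)(7.92×10⁻⁹ C)(1/0.708 − 1/0.684) = 3.85×10⁻⁹ J.
v = √(2·3.85×10⁻⁹/0.0233) = 5.75×10⁻⁴ m/s.

5.75×10⁻⁴ m/s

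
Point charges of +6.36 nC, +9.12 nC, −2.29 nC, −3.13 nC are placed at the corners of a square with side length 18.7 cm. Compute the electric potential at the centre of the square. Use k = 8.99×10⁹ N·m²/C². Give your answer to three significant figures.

The total potential is the scalar sum of each charge's contribution, V = Σ kqᵢ/rᵢ.
The distance from each corner to the centre is a√2/2 = 0.132 m.
V = k[(6.36×10⁻⁹)/(0.132) + (9.12×10⁻⁹)/(0.132) + (-2.29×10⁻⁹)/(0.132) + (-3.13×10⁻⁹)/(0.132)] = 684 V.

684 V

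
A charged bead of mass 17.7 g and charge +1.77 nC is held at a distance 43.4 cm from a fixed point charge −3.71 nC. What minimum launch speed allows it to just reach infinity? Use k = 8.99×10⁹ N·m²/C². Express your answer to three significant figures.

To just escape, total mechanical energy must reach zero at infinity: ½mv²_min + U = 0, so ½mv²_min = −U = |kQq|/r.
|U| = |kQq|/r = (8.99×10⁹ N·m²/C²)(3.71×10⁻⁹)(1.77×10⁻⁹)/(0.434) = 1.36×10⁻⁷ J.
v_min = √(2|U|/m) = √(2·1.36×10⁻⁷/0.0177) = 3.92×10⁻³ m/s.

3.92×10⁻³ m/s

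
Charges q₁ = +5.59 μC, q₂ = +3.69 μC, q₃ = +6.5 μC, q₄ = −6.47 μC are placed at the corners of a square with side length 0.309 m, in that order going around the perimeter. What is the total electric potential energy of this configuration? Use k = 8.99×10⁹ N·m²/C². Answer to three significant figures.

-0.722 J

The work to assemble the configuration equals its total potential energy, U = Σ kqᵢqⱼ/rᵢⱼ over all pairs.
The four side pairs have separation 0.309 m and the two diagonal pairs 0.437 m.
Summing all 6 pair terms gives U = -0.722 J.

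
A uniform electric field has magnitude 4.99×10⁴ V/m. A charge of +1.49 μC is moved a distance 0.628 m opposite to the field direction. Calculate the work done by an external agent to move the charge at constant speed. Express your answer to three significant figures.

The potential change for a displacement 0.628 m opposite to the field direction is ΔV = +Ed = 3.13×10⁴ V.
W_ext = qΔV = 0.0467 J.

0.0467 J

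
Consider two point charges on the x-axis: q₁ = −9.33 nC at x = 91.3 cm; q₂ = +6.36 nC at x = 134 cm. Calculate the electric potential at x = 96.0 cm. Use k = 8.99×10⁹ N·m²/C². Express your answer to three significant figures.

The total potential is the scalar sum of each charge's contribution, V = Σ kqᵢ/rᵢ.
Distances from the field point to each charge: r₁ = 0.0470 m, r₂ = 0.380 m.
V = k[(-9.33×10⁻⁹)/(0.0470) + (6.36×10⁻⁹)/(0.380)] = -1630 V.

-1630 V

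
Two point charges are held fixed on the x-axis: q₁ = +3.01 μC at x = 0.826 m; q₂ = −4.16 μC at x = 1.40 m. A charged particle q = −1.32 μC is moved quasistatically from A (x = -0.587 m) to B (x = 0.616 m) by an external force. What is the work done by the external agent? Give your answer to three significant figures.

-0.107 J

For quasistatic motion the external work equals the change in potential energy: W_ext = qΔV = q(V_B − V_A).
At A: distances to the source charges are 1.41 m, 1.99 m; V_A = Σ kqᵢ/rᵢ = 329 V.
At B: distances to the source charges are 0.210 m, 0.784 m; V_B = Σ kqᵢ/rᵢ = 8.12×10⁴ V.
ΔV = V_B − V_A = 8.08×10⁴ V.
W_ext = qΔV = (-1.32×10⁻⁶ C)(8.08×10⁴ V) = -0.107 J.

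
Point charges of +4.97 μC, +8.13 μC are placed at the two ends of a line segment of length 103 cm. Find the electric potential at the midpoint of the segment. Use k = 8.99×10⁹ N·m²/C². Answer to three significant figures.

Electric potential is a scalar, so the contributions from each charge add algebraically: V = Σ kqᵢ/rᵢ.
Each charge is 0.515 m from the midpoint.
V = k[(4.97×10⁻⁶)/(0.515) + (8.13×10⁻⁶)/(0.515)] = 2.29×10⁵ V.

2.29×10⁵ V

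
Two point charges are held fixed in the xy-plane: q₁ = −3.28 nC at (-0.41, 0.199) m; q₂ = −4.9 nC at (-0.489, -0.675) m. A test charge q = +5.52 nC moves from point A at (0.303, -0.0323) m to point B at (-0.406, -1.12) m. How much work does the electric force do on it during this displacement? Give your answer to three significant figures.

2.05×10⁻⁷ J

The work done by the electric force is W_field = −ΔU = −q(V_B − V_A) = q(V_A − V_B).
At A: distances to the source charges are 0.750 m, 1.02 m; V_A = Σ kqᵢ/rᵢ = -82.5 V.
At B: distances to the source charges are 1.32 m, 0.453 m; V_B = Σ kqᵢ/rᵢ = -120 V.
ΔV = V_B − V_A = -37.1 V.
W_field = −qΔV = −(5.52×10⁻⁹ C)(-37.1 V) = 2.05×10⁻⁷ J.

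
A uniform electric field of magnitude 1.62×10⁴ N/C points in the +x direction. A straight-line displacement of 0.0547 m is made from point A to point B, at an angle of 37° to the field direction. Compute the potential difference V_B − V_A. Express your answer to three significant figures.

Only the component of displacement along E changes the potential: ΔV = −E·d·cosθ.
ΔV = −(1.62×10⁴ V/m)(0.0547 m)cos37° = -708 V.

-708 V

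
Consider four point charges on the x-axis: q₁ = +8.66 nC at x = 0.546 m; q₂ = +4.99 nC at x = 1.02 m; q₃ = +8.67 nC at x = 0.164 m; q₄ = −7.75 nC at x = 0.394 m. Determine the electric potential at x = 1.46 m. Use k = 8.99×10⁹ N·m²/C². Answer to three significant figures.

182 V

Electric potential is a scalar, so the contributions from each charge add algebraically: V = Σ kqᵢ/rᵢ.
Distances from the field point to each charge: r₁ = 0.914 m, r₂ = 0.440 m, r₃ = 1.30 m, r₄ = 1.07 m.
V = k[(8.66×10⁻⁹)/(0.914) + (4.99×10⁻⁹)/(0.440) + (8.67×10⁻⁹)/(1.30) + (-7.75×10⁻⁹)/(1.07)] = 182 V.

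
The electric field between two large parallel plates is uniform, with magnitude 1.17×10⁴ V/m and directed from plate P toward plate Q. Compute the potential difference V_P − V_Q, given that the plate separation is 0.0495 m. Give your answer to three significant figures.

In a uniform field, potential decreases in the direction of E: ΔV = −E·d for a displacement d parallel to E.
Going from Q to P is a displacement of 0.0495 m opposite to the field, so V_P − V_Q = +Ed = 579 V.

579 V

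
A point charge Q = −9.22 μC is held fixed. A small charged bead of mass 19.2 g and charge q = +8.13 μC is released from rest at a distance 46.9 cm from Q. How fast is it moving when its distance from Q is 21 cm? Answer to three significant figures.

Only the electrostatic force acts, so mechanical energy is conserved: ½mv² = U₁ − U₂ = kQq(1/r₁ − 1/r₂).
U₁ − U₂ = (8.99×10⁹ N·m²/C²)(-9.22×10⁻⁶ C)(8.13×10⁻⁶ C)(1/0.469 − 1/0.210) = 1.77 J.
v = √(2·1.77/0.0192) = 13.6 m/s.

13.6 m/s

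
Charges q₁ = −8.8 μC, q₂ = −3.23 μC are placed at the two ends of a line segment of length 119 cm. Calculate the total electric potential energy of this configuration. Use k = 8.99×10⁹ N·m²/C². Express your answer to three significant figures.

0.215 J

The work to assemble the configuration equals its total potential energy, U = Σ kqᵢqⱼ/rᵢⱼ over all pairs.
The separation is r = 1.19 m.
U = (0.215) = 0.215 J.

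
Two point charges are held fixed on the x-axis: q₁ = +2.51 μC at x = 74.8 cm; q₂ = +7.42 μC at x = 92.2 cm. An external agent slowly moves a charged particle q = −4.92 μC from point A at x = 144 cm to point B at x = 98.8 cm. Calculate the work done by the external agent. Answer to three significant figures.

For quasistatic motion the external work equals the change in potential energy: W_ext = qΔV = q(V_B − V_A).
At A: distances to the source charges are 0.692 m, 0.518 m; V_A = Σ kqᵢ/rᵢ = 1.61×10⁵ V.
At B: distances to the source charges are 0.240 m, 0.0660 m; V_B = Σ kqᵢ/rᵢ = 1.10×10⁶ V.
ΔV = V_B − V_A = 9.43×10⁵ V.
W_ext = qΔV = (-4.92×10⁻⁶ C)(9.43×10⁵ V) = -4.64 J.

-4.64 J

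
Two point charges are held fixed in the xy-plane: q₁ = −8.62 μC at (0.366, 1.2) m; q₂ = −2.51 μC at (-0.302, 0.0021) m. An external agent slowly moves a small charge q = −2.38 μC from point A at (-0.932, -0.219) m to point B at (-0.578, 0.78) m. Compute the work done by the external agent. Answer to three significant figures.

0.0672 J

For quasistatic motion the external work equals the change in potential energy: W_ext = qΔV = q(V_B − V_A).
At A: distances to the source charges are 1.92 m, 0.668 m; V_A = Σ kqᵢ/rᵢ = -7.41×10⁴ V.
At B: distances to the source charges are 1.03 m, 0.825 m; V_B = Σ kqᵢ/rᵢ = -1.02×10⁵ V.
ΔV = V_B − V_A = -2.82×10⁴ V.
W_ext = qΔV = (-2.38×10⁻⁶ C)(-2.82×10⁴ V) = 0.0672 J.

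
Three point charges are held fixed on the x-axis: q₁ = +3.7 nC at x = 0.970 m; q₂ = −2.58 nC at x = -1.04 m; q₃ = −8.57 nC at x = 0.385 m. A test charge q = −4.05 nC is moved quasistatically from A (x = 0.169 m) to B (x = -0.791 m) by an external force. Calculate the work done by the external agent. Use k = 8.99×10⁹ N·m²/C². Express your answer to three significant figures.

-7.88×10⁻⁷ J

For quasistatic motion the external work equals the change in potential energy: W_ext = qΔV = q(V_B − V_A).
At A: distances to the source charges are 0.801 m, 1.21 m, 0.216 m; V_A = Σ kqᵢ/rᵢ = -334 V.
At B: distances to the source charges are 1.76 m, 0.249 m, 1.18 m; V_B = Σ kqᵢ/rᵢ = -140 V.
ΔV = V_B − V_A = 195 V.
W_ext = qΔV = (-4.05×10⁻⁹ C)(195 V) = -7.88×10⁻⁷ J.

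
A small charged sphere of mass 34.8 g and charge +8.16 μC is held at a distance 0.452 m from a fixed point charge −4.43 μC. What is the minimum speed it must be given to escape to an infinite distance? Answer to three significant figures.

To just escape, total mechanical energy must reach zero at infinity: ½mv²_min + U = 0, so ½mv²_min = −U = |kQq|/r.
|U| = |kQq|/r = (8.99×10⁹ N·m²/C²)(4.43×10⁻⁶)(8.16×10⁻⁶)/(0.452) = 0.719 J.
v_min = √(2|U|/m) = √(2·0.719/0.0348) = 6.43 m/s.

6.43 m/s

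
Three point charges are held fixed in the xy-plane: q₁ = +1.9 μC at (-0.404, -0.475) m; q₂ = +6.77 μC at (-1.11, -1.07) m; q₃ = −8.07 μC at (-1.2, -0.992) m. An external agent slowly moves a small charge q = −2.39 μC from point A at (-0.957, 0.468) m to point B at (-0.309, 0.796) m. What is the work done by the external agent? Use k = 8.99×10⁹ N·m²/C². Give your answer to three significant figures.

-2.56×10⁻³ J

For quasistatic motion the external work equals the change in potential energy: W_ext = qΔV = q(V_B − V_A).
At A: distances to the source charges are 1.09 m, 1.55 m, 1.48 m; V_A = Σ kqᵢ/rᵢ = 5990 V.
At B: distances to the source charges are 1.27 m, 2.03 m, 2.00 m; V_B = Σ kqᵢ/rᵢ = 7060 V.
ΔV = V_B − V_A = 1070 V.
W_ext = qΔV = (-2.39×10⁻⁶ C)(1070 V) = -2.56×10⁻³ J.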